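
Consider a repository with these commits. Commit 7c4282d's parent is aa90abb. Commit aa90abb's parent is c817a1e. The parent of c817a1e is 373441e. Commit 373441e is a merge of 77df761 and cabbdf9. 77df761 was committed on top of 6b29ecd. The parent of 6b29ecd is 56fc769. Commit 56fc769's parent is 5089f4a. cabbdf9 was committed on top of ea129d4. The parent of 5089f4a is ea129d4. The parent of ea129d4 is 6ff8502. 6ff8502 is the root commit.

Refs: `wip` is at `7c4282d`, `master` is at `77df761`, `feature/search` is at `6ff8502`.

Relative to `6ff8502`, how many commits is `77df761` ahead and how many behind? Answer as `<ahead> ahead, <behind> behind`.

Reachable from 77df761: {5089f4a, 56fc769, 6b29ecd, 6ff8502, 77df761, ea129d4}.
Reachable from 6ff8502: {6ff8502}.
Only in 77df761's history (ahead): {5089f4a, 56fc769, 6b29ecd, 77df761, ea129d4} — 5.
Only in 6ff8502's history (behind): {} — 0.

5 ahead, 0 behind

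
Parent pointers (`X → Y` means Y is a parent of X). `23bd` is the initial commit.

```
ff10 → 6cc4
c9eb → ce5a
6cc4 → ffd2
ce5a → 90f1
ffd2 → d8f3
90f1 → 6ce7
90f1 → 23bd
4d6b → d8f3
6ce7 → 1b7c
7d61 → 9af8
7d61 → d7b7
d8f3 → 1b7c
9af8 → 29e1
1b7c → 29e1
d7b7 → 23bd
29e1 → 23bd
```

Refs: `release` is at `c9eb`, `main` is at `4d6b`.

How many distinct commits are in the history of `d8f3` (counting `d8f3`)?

4

Walking parent pointers from d8f3: reachable set = {1b7c, 23bd, 29e1, d8f3}.
That is 4 commits.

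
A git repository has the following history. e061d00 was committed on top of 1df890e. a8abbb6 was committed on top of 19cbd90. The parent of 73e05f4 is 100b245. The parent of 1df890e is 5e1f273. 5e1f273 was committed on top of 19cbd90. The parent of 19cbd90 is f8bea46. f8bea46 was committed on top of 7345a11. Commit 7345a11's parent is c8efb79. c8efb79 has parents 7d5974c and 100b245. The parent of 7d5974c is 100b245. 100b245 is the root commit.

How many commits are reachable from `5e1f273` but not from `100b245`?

Reachable from 5e1f273: {100b245, 19cbd90, 5e1f273, 7345a11, 7d5974c, c8efb79, f8bea46}.
Reachable from 100b245: {100b245}.
In 5e1f273's history but not 100b245's: {19cbd90, 5e1f273, 7345a11, 7d5974c, c8efb79, f8bea46} — 6 commits.

6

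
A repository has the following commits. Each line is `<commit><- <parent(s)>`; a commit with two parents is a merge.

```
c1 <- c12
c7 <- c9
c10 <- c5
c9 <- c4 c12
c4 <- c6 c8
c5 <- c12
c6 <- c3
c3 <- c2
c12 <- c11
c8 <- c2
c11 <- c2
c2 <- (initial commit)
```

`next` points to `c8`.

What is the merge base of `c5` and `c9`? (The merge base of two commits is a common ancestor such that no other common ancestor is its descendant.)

Ancestors of c5: {c11, c12, c2, c5}.
Ancestors of c9: {c11, c12, c2, c3, c4, c6, c8, c9}.
Common ancestors: {c11, c12, c2}.
Among these, c12 is not an ancestor of any other common ancestor — it is the merge base.

c12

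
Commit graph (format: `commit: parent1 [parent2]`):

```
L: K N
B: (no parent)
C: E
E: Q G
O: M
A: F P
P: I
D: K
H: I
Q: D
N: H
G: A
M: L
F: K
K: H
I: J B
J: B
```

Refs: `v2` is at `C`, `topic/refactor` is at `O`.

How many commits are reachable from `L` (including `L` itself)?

7

Walking parent pointers from L: reachable set = {B, H, I, J, K, L, N}.
That is 7 commits.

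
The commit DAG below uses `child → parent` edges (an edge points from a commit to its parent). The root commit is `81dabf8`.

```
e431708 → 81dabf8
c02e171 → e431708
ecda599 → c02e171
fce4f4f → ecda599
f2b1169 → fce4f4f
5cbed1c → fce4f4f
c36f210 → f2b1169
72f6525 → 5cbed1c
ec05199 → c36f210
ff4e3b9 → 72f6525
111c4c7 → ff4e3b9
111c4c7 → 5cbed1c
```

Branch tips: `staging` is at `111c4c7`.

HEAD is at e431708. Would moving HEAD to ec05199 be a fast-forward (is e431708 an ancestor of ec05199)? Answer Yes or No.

Yes

A fast-forward from e431708 to ec05199 is possible iff e431708 is an ancestor of ec05199.
Ancestors of ec05199: {81dabf8, c02e171, c36f210, e431708, ec05199, ecda599, f2b1169, fce4f4f}.
e431708 is among them, so fast-forward is possible.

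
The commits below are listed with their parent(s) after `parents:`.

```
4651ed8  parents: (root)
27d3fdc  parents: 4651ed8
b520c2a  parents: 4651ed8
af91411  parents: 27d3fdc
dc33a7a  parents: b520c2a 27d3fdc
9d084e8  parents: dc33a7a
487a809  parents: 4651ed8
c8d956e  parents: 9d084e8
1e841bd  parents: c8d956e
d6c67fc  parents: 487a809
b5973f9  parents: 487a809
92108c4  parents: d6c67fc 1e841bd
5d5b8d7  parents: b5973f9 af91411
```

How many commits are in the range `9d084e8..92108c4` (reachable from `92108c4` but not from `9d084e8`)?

5

Reachable from 92108c4: {1e841bd, 27d3fdc, 4651ed8, 487a809, 92108c4, 9d084e8, b520c2a, c8d956e, d6c67fc, dc33a7a}.
Reachable from 9d084e8: {27d3fdc, 4651ed8, 9d084e8, b520c2a, dc33a7a}.
In 92108c4's history but not 9d084e8's: {1e841bd, 487a809, 92108c4, c8d956e, d6c67fc} — 5 commits.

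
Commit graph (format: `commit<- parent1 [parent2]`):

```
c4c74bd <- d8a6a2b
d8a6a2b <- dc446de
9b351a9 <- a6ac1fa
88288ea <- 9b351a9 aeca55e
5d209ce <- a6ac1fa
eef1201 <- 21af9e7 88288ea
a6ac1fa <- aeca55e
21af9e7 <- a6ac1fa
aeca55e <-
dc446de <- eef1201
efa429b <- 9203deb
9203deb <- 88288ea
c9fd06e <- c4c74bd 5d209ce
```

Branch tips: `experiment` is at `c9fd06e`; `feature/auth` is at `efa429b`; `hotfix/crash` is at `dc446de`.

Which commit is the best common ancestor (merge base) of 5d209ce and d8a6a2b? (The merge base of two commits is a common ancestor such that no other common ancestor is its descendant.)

Ancestors of 5d209ce: {5d209ce, a6ac1fa, aeca55e}.
Ancestors of d8a6a2b: {21af9e7, 88288ea, 9b351a9, a6ac1fa, aeca55e, d8a6a2b, dc446de, eef1201}.
Common ancestors: {a6ac1fa, aeca55e}.
Among these, a6ac1fa is not an ancestor of any other common ancestor — it is the merge base.

a6ac1fa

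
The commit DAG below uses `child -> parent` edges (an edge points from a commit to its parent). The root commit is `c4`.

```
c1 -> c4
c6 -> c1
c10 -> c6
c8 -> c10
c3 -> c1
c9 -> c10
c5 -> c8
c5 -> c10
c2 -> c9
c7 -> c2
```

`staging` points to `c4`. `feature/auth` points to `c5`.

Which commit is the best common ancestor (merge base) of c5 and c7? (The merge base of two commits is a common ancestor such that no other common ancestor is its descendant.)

c10

Ancestors of c5: {c1, c10, c4, c5, c6, c8}.
Ancestors of c7: {c1, c10, c2, c4, c6, c7, c9}.
Common ancestors: {c1, c10, c4, c6}.
Among these, c10 is not an ancestor of any other common ancestor — it is the merge base.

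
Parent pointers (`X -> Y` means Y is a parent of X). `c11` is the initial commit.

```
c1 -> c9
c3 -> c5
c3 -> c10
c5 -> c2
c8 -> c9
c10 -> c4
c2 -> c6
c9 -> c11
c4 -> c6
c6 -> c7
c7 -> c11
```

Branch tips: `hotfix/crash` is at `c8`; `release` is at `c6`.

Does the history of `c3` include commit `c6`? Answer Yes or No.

Ancestors of c3 (commits reachable by following parents): {c10, c11, c2, c3, c4, c5, c6, c7}.
c6 is in that set, so it is an ancestor of c3.

Yes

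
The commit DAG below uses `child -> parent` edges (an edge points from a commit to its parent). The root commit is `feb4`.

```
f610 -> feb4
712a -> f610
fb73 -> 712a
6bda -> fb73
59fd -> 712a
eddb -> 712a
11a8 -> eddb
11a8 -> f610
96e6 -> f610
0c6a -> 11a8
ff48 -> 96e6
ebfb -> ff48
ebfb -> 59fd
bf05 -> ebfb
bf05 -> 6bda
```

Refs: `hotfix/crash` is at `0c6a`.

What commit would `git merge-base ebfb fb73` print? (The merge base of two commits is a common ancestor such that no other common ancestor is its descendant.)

Ancestors of ebfb: {59fd, 712a, 96e6, ebfb, f610, feb4, ff48}.
Ancestors of fb73: {712a, f610, fb73, feb4}.
Common ancestors: {712a, f610, feb4}.
Among these, 712a is not an ancestor of any other common ancestor — it is the merge base.

712a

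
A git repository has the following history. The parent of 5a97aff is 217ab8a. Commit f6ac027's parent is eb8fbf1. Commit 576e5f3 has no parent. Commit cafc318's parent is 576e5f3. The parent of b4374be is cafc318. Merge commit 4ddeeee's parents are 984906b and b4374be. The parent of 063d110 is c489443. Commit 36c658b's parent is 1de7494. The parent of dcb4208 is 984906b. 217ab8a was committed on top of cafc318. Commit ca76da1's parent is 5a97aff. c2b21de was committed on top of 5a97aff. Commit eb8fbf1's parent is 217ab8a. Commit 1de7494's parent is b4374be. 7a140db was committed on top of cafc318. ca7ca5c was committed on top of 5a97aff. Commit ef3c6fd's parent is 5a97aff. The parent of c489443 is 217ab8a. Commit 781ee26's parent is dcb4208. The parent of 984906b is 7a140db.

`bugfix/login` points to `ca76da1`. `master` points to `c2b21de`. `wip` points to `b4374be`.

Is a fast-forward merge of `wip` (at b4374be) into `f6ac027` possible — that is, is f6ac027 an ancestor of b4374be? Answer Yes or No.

No

A fast-forward from f6ac027 to b4374be is possible iff f6ac027 is an ancestor of b4374be.
Ancestors of b4374be: {576e5f3, b4374be, cafc318}.
f6ac027 is not among them, so fast-forward is not possible.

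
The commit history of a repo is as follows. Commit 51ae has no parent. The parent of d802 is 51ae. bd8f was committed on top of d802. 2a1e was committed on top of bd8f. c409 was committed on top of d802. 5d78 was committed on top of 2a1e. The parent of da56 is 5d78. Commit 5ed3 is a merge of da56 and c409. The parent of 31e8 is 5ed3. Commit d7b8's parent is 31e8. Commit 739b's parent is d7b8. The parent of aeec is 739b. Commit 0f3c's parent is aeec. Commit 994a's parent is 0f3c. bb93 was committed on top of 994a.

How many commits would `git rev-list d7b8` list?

10

Walking parent pointers from d7b8: reachable set = {2a1e, 31e8, 51ae, 5d78, 5ed3, bd8f, c409, d7b8, d802, da56}.
That is 10 commits.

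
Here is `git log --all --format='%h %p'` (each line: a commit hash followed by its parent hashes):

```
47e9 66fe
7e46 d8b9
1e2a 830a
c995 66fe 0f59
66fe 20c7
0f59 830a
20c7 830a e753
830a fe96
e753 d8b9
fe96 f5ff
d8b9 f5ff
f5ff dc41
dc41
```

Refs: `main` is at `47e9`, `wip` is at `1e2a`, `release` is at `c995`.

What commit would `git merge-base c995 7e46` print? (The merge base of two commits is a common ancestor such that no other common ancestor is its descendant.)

Ancestors of c995: {0f59, 20c7, 66fe, 830a, c995, d8b9, dc41, e753, f5ff, fe96}.
Ancestors of 7e46: {7e46, d8b9, dc41, f5ff}.
Common ancestors: {d8b9, dc41, f5ff}.
Among these, d8b9 is not an ancestor of any other common ancestor — it is the merge base.

d8b9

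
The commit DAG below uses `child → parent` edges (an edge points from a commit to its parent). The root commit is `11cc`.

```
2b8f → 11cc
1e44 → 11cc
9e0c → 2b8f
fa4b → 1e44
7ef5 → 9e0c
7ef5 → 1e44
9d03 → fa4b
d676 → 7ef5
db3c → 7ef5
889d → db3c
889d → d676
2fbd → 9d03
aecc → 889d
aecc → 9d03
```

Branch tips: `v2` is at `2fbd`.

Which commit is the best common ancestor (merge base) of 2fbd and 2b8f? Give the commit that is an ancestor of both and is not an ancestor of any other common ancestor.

11cc

Ancestors of 2fbd: {11cc, 1e44, 2fbd, 9d03, fa4b}.
Ancestors of 2b8f: {11cc, 2b8f}.
Common ancestors: {11cc}.
The only common ancestor is 11cc, so it is the merge base.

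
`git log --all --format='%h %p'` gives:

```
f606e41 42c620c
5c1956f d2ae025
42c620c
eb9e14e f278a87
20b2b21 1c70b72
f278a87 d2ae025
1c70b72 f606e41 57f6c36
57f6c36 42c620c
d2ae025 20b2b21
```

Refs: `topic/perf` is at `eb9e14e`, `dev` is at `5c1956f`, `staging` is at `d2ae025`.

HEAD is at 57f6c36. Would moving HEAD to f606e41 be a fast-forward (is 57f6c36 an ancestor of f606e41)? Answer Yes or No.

No

A fast-forward from 57f6c36 to f606e41 is possible iff 57f6c36 is an ancestor of f606e41.
Ancestors of f606e41: {42c620c, f606e41}.
57f6c36 is not among them, so fast-forward is not possible.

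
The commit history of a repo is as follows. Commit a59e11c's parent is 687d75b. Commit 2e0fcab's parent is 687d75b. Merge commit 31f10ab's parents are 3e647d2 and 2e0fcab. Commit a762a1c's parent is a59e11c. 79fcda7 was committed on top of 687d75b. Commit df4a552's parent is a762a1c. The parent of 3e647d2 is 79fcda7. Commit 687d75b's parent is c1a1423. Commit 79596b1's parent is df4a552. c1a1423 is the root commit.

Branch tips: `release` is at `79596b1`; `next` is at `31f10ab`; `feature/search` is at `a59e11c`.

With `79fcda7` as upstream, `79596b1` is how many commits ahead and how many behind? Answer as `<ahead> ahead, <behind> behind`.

4 ahead, 1 behind

Reachable from 79596b1: {687d75b, 79596b1, a59e11c, a762a1c, c1a1423, df4a552}.
Reachable from 79fcda7: {687d75b, 79fcda7, c1a1423}.
Only in 79596b1's history (ahead): {79596b1, a59e11c, a762a1c, df4a552} — 4.
Only in 79fcda7's history (behind): {79fcda7} — 1.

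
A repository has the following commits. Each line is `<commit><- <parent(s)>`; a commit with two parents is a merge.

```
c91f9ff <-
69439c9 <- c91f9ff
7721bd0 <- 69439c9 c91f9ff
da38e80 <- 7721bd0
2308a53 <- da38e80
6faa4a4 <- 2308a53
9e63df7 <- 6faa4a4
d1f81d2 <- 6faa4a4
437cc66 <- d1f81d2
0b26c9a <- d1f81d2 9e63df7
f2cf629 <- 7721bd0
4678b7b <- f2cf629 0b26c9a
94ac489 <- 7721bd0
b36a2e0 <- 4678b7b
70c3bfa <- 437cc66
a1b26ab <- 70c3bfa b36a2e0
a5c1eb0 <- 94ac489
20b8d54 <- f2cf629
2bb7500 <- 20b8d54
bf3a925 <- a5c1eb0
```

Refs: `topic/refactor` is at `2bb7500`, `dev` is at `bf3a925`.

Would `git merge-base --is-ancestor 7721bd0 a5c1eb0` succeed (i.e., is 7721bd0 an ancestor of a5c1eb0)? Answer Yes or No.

Yes

Ancestors of a5c1eb0 (commits reachable by following parents): {69439c9, 7721bd0, 94ac489, a5c1eb0, c91f9ff}.
7721bd0 is in that set, so it is an ancestor of a5c1eb0.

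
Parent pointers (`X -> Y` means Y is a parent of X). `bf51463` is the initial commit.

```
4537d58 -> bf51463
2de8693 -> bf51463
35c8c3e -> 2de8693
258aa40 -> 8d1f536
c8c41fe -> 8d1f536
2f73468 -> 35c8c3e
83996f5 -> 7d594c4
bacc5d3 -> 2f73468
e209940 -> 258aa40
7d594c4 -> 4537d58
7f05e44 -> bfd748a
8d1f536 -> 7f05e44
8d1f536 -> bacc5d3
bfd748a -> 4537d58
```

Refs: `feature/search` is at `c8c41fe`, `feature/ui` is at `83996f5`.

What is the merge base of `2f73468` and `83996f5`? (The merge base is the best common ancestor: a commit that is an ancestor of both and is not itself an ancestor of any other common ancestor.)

Ancestors of 2f73468: {2de8693, 2f73468, 35c8c3e, bf51463}.
Ancestors of 83996f5: {4537d58, 7d594c4, 83996f5, bf51463}.
Common ancestors: {bf51463}.
The only common ancestor is bf51463, so it is the merge base.

bf51463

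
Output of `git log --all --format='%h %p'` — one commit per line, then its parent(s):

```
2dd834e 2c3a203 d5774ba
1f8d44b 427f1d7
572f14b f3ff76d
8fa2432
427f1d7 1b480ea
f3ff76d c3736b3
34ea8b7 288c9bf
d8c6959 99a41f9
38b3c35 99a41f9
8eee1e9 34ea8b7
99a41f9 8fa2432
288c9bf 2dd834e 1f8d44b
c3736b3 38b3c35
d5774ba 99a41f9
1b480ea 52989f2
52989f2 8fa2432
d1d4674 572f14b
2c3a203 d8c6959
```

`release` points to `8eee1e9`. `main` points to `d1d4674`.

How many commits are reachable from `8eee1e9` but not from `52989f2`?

11

Reachable from 8eee1e9: {1b480ea, 1f8d44b, 288c9bf, 2c3a203, 2dd834e, 34ea8b7, 427f1d7, 52989f2, 8eee1e9, 8fa2432, 99a41f9, d5774ba, d8c6959}.
Reachable from 52989f2: {52989f2, 8fa2432}.
In 8eee1e9's history but not 52989f2's: {1b480ea, 1f8d44b, 288c9bf, 2c3a203, 2dd834e, 34ea8b7, 427f1d7, 8eee1e9, 99a41f9, d5774ba, d8c6959} — 11 commits.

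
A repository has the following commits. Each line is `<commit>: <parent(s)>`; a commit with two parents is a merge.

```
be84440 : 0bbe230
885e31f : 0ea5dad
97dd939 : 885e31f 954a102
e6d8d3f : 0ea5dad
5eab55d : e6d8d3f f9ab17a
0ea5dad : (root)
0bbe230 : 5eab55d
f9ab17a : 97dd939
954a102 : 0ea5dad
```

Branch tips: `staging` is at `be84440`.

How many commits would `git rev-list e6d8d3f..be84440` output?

Reachable from be84440: {0bbe230, 0ea5dad, 5eab55d, 885e31f, 954a102, 97dd939, be84440, e6d8d3f, f9ab17a}.
Reachable from e6d8d3f: {0ea5dad, e6d8d3f}.
In be84440's history but not e6d8d3f's: {0bbe230, 5eab55d, 885e31f, 954a102, 97dd939, be84440, f9ab17a} — 7 commits.

7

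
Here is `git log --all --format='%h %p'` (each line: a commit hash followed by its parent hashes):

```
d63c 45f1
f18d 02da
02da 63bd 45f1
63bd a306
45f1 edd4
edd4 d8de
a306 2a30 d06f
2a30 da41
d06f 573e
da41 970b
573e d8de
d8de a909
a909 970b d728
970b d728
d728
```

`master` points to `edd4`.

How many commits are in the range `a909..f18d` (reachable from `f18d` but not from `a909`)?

11

Reachable from f18d: {02da, 2a30, 45f1, 573e, 63bd, 970b, a306, a909, d06f, d728, d8de, da41, edd4, f18d}.
Reachable from a909: {970b, a909, d728}.
In f18d's history but not a909's: {02da, 2a30, 45f1, 573e, 63bd, a306, d06f, d8de, da41, edd4, f18d} — 11 commits.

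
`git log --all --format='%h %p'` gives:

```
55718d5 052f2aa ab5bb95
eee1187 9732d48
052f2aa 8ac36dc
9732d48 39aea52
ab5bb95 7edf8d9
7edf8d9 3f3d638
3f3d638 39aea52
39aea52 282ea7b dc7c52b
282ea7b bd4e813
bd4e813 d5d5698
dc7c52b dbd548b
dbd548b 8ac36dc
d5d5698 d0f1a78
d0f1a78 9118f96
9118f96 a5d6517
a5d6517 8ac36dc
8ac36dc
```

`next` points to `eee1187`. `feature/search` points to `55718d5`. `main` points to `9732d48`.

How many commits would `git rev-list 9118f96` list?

3

Walking parent pointers from 9118f96: reachable set = {8ac36dc, 9118f96, a5d6517}.
That is 3 commits.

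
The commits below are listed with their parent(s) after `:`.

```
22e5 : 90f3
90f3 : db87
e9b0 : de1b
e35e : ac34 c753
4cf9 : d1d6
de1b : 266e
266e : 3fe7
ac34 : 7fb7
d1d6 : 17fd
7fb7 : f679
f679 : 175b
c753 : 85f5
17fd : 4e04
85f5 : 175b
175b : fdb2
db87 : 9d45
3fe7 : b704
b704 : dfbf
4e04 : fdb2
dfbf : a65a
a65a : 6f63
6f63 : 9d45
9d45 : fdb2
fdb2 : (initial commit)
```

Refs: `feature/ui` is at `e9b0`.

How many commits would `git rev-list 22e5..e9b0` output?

8

Reachable from e9b0: {266e, 3fe7, 6f63, 9d45, a65a, b704, de1b, dfbf, e9b0, fdb2}.
Reachable from 22e5: {22e5, 90f3, 9d45, db87, fdb2}.
In e9b0's history but not 22e5's: {266e, 3fe7, 6f63, a65a, b704, de1b, dfbf, e9b0} — 8 commits.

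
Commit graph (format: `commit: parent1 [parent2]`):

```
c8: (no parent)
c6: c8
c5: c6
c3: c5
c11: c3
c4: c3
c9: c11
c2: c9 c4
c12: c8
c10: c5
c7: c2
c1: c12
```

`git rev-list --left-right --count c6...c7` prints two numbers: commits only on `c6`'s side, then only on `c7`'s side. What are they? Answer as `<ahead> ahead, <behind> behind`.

0 ahead, 7 behind

Reachable from c6: {c6, c8}.
Reachable from c7: {c11, c2, c3, c4, c5, c6, c7, c8, c9}.
Only in c6's history (ahead): {} — 0.
Only in c7's history (behind): {c11, c2, c3, c4, c5, c7, c9} — 7.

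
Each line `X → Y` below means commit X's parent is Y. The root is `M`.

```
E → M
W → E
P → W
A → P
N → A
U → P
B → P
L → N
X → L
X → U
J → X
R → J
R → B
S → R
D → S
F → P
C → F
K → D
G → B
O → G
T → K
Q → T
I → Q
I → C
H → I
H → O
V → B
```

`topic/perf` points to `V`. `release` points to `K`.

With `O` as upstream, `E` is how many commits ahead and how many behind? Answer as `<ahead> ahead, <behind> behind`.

0 ahead, 5 behind

Reachable from E: {E, M}.
Reachable from O: {B, E, G, M, O, P, W}.
Only in E's history (ahead): {} — 0.
Only in O's history (behind): {B, G, O, P, W} — 5.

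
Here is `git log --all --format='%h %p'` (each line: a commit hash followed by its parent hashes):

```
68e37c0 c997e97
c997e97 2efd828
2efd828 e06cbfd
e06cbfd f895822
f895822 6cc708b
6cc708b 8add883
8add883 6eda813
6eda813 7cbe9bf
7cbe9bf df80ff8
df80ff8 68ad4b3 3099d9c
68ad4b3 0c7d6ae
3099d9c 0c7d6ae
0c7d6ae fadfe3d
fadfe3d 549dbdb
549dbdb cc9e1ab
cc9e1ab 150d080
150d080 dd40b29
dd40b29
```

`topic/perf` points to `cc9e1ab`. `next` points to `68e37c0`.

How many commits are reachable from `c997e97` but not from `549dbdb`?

Reachable from c997e97: {0c7d6ae, 150d080, 2efd828, 3099d9c, 549dbdb, 68ad4b3, 6cc708b, 6eda813, 7cbe9bf, 8add883, c997e97, cc9e1ab, dd40b29, df80ff8, e06cbfd, f895822, fadfe3d}.
Reachable from 549dbdb: {150d080, 549dbdb, cc9e1ab, dd40b29}.
In c997e97's history but not 549dbdb's: {0c7d6ae, 2efd828, 3099d9c, 68ad4b3, 6cc708b, 6eda813, 7cbe9bf, 8add883, c997e97, df80ff8, e06cbfd, f895822, fadfe3d} — 13 commits.

13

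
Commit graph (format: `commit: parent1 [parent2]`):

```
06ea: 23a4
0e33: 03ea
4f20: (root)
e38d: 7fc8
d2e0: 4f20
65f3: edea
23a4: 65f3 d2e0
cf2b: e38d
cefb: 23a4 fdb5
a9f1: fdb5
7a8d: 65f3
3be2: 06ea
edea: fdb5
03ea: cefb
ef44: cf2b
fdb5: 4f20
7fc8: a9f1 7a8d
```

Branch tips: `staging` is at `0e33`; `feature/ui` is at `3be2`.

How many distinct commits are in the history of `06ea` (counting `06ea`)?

7

Walking parent pointers from 06ea: reachable set = {06ea, 23a4, 4f20, 65f3, d2e0, edea, fdb5}.
That is 7 commits.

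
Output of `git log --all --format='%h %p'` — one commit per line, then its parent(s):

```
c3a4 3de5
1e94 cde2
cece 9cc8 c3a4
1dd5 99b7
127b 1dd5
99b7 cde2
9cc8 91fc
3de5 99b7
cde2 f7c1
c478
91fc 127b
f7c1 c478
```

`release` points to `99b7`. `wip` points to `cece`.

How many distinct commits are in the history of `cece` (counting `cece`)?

Walking parent pointers from cece: reachable set = {127b, 1dd5, 3de5, 91fc, 99b7, 9cc8, c3a4, c478, cde2, cece, f7c1}.
That is 11 commits.

11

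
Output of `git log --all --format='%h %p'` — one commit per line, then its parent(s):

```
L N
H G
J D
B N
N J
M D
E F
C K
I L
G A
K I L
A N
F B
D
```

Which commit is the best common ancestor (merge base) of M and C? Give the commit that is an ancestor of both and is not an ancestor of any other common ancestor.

Ancestors of M: {D, M}.
Ancestors of C: {C, D, I, J, K, L, N}.
Common ancestors: {D}.
The only common ancestor is D, so it is the merge base.

D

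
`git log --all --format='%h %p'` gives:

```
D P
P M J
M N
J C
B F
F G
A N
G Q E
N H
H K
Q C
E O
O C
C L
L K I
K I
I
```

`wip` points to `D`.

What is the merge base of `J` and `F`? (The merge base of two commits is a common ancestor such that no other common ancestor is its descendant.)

Ancestors of J: {C, I, J, K, L}.
Ancestors of F: {C, E, F, G, I, K, L, O, Q}.
Common ancestors: {C, I, K, L}.
Among these, C is not an ancestor of any other common ancestor — it is the merge base.

C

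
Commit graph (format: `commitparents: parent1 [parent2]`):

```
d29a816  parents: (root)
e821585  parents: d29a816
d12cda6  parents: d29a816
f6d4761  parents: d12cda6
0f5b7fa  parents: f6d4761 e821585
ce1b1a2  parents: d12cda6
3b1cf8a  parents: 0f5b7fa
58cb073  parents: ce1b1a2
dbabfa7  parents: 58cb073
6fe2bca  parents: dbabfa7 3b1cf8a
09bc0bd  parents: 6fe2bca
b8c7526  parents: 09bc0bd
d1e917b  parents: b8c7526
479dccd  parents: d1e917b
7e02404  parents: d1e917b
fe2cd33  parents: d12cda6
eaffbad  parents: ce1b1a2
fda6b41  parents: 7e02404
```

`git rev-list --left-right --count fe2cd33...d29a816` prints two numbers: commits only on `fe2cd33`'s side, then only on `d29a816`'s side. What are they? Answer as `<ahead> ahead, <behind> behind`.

Reachable from fe2cd33: {d12cda6, d29a816, fe2cd33}.
Reachable from d29a816: {d29a816}.
Only in fe2cd33's history (ahead): {d12cda6, fe2cd33} — 2.
Only in d29a816's history (behind): {} — 0.

2 ahead, 0 behind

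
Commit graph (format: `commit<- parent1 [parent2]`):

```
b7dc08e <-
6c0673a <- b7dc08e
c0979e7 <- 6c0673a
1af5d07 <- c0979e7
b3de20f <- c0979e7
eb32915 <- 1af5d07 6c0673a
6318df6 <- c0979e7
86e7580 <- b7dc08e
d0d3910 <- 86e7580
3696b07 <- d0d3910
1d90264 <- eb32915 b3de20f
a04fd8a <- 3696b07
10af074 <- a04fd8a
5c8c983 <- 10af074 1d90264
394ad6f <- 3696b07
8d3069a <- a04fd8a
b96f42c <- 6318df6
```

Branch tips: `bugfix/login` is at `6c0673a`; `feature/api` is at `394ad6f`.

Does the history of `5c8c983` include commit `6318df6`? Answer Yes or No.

No

Ancestors of 5c8c983: {10af074, 1af5d07, 1d90264, 3696b07, 5c8c983, 6c0673a, 86e7580, a04fd8a, b3de20f, b7dc08e, c0979e7, d0d3910, eb32915}.
6318df6 is not in that set, so it is not an ancestor of 5c8c983.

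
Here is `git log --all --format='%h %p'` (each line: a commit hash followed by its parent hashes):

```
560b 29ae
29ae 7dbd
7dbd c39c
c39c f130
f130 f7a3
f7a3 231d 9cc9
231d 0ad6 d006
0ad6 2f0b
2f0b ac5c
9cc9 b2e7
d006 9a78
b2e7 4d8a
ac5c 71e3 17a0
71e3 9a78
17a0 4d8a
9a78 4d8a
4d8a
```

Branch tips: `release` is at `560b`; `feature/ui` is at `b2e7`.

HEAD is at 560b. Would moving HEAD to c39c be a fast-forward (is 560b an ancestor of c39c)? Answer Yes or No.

No

A fast-forward from 560b to c39c is possible iff 560b is an ancestor of c39c.
Ancestors of c39c: {0ad6, 17a0, 231d, 2f0b, 4d8a, 71e3, 9a78, 9cc9, ac5c, b2e7, c39c, d006, f130, f7a3}.
560b is not among them, so fast-forward is not possible.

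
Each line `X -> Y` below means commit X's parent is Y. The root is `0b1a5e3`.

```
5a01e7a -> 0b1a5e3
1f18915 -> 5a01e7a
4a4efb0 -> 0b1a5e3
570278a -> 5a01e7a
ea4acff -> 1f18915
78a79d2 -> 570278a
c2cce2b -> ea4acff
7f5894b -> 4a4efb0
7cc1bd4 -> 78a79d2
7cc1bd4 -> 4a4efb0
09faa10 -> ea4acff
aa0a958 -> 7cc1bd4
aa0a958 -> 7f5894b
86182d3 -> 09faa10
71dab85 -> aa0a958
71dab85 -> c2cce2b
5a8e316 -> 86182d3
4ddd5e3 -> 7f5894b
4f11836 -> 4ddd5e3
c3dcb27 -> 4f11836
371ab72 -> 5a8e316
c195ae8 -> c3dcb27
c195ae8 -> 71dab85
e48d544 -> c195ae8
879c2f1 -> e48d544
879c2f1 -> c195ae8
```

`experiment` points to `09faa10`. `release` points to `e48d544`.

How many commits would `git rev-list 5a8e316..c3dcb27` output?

Reachable from c3dcb27: {0b1a5e3, 4a4efb0, 4ddd5e3, 4f11836, 7f5894b, c3dcb27}.
Reachable from 5a8e316: {09faa10, 0b1a5e3, 1f18915, 5a01e7a, 5a8e316, 86182d3, ea4acff}.
In c3dcb27's history but not 5a8e316's: {4a4efb0, 4ddd5e3, 4f11836, 7f5894b, c3dcb27} — 5 commits.

5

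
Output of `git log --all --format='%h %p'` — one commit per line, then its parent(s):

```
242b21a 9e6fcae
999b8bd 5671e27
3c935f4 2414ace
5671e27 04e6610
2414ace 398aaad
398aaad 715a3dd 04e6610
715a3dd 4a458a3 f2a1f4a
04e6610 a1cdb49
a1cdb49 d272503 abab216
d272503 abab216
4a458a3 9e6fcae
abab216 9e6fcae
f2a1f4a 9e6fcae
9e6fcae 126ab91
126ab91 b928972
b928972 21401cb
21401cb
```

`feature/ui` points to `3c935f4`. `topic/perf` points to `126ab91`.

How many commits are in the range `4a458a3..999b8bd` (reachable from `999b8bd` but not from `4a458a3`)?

6

Reachable from 999b8bd: {04e6610, 126ab91, 21401cb, 5671e27, 999b8bd, 9e6fcae, a1cdb49, abab216, b928972, d272503}.
Reachable from 4a458a3: {126ab91, 21401cb, 4a458a3, 9e6fcae, b928972}.
In 999b8bd's history but not 4a458a3's: {04e6610, 5671e27, 999b8bd, a1cdb49, abab216, d272503} — 6 commits.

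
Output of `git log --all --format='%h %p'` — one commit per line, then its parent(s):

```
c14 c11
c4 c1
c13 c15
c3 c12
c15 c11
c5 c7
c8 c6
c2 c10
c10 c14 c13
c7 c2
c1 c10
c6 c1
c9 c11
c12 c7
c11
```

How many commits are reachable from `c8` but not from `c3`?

3

Reachable from c8: {c1, c10, c11, c13, c14, c15, c6, c8}.
Reachable from c3: {c10, c11, c12, c13, c14, c15, c2, c3, c7}.
In c8's history but not c3's: {c1, c6, c8} — 3 commits.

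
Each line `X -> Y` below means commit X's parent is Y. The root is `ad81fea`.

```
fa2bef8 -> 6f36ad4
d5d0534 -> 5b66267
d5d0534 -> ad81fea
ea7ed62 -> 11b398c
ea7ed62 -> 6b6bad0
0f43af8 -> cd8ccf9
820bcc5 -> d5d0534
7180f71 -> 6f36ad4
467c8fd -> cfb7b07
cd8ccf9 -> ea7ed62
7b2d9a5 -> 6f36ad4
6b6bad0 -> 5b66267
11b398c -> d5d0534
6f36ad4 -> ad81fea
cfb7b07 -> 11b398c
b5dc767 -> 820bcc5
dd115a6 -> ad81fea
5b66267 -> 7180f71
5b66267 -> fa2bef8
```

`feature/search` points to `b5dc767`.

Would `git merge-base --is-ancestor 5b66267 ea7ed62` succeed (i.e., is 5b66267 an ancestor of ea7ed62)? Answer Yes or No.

Ancestors of ea7ed62 (commits reachable by following parents): {11b398c, 5b66267, 6b6bad0, 6f36ad4, 7180f71, ad81fea, d5d0534, ea7ed62, fa2bef8}.
5b66267 is in that set, so it is an ancestor of ea7ed62.

Yes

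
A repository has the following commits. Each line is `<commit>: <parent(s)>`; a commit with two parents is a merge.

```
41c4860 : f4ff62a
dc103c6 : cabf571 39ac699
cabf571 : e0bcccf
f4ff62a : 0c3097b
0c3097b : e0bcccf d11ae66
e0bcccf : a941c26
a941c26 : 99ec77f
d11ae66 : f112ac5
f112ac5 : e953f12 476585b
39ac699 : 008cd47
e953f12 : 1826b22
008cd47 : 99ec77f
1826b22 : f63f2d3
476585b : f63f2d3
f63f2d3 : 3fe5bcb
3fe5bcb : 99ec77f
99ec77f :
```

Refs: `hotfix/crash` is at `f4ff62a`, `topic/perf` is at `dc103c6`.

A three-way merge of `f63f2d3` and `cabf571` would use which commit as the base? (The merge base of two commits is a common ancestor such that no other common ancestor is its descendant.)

99ec77f

Ancestors of f63f2d3: {3fe5bcb, 99ec77f, f63f2d3}.
Ancestors of cabf571: {99ec77f, a941c26, cabf571, e0bcccf}.
Common ancestors: {99ec77f}.
The only common ancestor is 99ec77f, so it is the merge base.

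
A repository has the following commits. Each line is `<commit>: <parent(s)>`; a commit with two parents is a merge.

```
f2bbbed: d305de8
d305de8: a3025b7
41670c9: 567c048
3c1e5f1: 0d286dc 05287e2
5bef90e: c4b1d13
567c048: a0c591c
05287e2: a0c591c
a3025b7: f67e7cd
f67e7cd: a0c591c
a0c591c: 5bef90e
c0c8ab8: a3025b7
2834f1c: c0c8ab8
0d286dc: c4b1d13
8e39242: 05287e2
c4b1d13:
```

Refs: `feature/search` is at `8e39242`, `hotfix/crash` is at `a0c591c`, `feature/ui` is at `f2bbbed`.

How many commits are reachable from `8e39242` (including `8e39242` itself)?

5

Walking parent pointers from 8e39242: reachable set = {05287e2, 5bef90e, 8e39242, a0c591c, c4b1d13}.
That is 5 commits.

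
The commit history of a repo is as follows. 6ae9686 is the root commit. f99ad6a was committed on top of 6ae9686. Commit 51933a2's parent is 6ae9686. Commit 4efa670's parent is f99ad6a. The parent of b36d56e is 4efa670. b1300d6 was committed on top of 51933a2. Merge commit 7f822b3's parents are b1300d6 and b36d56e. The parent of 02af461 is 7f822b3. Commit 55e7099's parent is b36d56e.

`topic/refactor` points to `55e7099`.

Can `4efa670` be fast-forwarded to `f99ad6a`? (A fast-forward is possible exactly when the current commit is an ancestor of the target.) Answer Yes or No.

A fast-forward from 4efa670 to f99ad6a is possible iff 4efa670 is an ancestor of f99ad6a.
Ancestors of f99ad6a: {6ae9686, f99ad6a}.
4efa670 is not among them, so fast-forward is not possible.

No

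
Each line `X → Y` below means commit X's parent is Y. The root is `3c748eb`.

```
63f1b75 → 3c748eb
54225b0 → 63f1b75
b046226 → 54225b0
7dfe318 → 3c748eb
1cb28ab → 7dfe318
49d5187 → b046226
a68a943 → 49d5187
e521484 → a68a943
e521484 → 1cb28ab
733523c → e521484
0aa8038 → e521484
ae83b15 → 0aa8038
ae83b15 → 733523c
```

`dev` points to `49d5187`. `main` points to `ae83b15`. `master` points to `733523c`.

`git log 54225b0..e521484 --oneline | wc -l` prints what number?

Reachable from e521484: {1cb28ab, 3c748eb, 49d5187, 54225b0, 63f1b75, 7dfe318, a68a943, b046226, e521484}.
Reachable from 54225b0: {3c748eb, 54225b0, 63f1b75}.
In e521484's history but not 54225b0's: {1cb28ab, 49d5187, 7dfe318, a68a943, b046226, e521484} — 6 commits.

6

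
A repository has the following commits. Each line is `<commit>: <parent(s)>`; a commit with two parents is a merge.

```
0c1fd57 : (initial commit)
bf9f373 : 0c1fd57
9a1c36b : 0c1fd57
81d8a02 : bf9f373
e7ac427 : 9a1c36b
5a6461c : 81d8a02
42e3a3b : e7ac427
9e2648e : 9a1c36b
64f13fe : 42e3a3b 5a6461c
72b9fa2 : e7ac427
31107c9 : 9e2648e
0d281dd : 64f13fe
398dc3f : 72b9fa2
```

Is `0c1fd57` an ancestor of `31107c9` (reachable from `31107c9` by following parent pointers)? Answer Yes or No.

Ancestors of 31107c9 (commits reachable by following parents): {0c1fd57, 31107c9, 9a1c36b, 9e2648e}.
0c1fd57 is in that set, so it is an ancestor of 31107c9.

Yes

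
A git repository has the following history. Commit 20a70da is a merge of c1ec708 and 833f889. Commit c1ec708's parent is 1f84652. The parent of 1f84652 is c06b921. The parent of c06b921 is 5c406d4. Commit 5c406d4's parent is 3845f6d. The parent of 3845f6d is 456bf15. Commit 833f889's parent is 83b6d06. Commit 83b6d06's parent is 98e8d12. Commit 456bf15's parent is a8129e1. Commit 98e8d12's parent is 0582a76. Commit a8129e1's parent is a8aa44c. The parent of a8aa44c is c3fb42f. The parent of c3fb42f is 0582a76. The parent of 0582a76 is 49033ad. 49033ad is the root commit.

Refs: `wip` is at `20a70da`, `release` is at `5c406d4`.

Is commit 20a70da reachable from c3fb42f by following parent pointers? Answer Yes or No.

No

Ancestors of c3fb42f: {0582a76, 49033ad, c3fb42f}.
20a70da is not in that set, so it is not an ancestor of c3fb42f.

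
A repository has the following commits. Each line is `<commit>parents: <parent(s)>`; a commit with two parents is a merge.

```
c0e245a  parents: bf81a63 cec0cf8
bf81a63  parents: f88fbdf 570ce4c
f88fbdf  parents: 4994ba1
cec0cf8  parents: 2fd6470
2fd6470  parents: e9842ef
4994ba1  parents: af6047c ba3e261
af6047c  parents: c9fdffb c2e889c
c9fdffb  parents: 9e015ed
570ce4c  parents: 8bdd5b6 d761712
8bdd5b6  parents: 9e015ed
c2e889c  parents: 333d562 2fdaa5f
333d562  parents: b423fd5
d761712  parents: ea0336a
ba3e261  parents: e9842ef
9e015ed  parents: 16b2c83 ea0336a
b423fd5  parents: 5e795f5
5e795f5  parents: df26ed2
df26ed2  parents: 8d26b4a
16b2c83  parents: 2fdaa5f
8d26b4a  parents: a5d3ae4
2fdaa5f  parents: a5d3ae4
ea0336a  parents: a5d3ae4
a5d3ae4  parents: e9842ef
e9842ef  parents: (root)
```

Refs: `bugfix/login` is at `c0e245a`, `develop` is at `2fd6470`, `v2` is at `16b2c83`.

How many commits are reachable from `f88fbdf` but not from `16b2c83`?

Reachable from f88fbdf: {16b2c83, 2fdaa5f, 333d562, 4994ba1, 5e795f5, 8d26b4a, 9e015ed, a5d3ae4, af6047c, b423fd5, ba3e261, c2e889c, c9fdffb, df26ed2, e9842ef, ea0336a, f88fbdf}.
Reachable from 16b2c83: {16b2c83, 2fdaa5f, a5d3ae4, e9842ef}.
In f88fbdf's history but not 16b2c83's: {333d562, 4994ba1, 5e795f5, 8d26b4a, 9e015ed, af6047c, b423fd5, ba3e261, c2e889c, c9fdffb, df26ed2, ea0336a, f88fbdf} — 13 commits.

13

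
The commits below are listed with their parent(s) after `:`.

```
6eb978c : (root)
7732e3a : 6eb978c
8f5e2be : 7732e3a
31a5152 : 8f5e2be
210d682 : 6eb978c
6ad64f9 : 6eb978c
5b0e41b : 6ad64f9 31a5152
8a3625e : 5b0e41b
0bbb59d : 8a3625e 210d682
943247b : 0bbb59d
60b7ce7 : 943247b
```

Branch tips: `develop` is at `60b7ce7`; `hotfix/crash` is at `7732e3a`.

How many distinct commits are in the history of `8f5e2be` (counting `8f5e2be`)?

3

Walking parent pointers from 8f5e2be: reachable set = {6eb978c, 7732e3a, 8f5e2be}.
That is 3 commits.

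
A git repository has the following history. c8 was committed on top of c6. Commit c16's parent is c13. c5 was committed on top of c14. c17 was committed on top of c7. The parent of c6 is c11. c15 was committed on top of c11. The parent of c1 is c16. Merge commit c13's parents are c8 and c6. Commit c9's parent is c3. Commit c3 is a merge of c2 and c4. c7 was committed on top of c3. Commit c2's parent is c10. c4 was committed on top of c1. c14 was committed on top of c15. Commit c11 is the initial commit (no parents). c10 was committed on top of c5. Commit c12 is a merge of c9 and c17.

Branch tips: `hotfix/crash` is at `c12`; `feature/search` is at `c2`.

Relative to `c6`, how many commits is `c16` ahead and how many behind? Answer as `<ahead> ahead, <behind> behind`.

3 ahead, 0 behind

Reachable from c16: {c11, c13, c16, c6, c8}.
Reachable from c6: {c11, c6}.
Only in c16's history (ahead): {c13, c16, c8} — 3.
Only in c6's history (behind): {} — 0.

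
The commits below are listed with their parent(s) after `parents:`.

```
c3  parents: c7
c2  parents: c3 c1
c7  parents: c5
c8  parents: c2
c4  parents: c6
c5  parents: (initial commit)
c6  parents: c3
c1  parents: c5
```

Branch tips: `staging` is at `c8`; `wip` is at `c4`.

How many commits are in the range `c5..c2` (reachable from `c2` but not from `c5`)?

4

Reachable from c2: {c1, c2, c3, c5, c7}.
Reachable from c5: {c5}.
In c2's history but not c5's: {c1, c2, c3, c7} — 4 commits.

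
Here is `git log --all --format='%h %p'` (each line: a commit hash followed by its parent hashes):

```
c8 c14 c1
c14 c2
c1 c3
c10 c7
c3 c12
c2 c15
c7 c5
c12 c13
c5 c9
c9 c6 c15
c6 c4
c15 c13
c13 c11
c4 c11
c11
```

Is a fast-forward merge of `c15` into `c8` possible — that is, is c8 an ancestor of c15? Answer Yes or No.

A fast-forward from c8 to c15 is possible iff c8 is an ancestor of c15.
Ancestors of c15: {c11, c13, c15}.
c8 is not among them, so fast-forward is not possible.

No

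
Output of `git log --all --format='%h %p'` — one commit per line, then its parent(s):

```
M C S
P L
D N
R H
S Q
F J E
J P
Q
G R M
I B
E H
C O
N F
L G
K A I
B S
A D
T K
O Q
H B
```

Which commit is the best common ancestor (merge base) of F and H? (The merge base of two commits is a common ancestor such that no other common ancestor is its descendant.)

Ancestors of F: {B, C, E, F, G, H, J, L, M, O, P, Q, R, S}.
Ancestors of H: {B, H, Q, S}.
Common ancestors: {B, H, Q, S}.
Among these, H is not an ancestor of any other common ancestor — it is the merge base.

H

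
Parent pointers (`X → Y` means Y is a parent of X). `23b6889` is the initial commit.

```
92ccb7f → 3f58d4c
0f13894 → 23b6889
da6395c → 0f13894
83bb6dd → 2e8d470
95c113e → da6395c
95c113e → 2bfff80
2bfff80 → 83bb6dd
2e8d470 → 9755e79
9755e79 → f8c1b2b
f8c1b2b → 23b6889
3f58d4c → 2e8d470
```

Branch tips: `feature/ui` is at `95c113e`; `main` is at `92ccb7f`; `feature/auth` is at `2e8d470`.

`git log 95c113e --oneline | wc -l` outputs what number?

Walking parent pointers from 95c113e: reachable set = {0f13894, 23b6889, 2bfff80, 2e8d470, 83bb6dd, 95c113e, 9755e79, da6395c, f8c1b2b}.
That is 9 commits.

9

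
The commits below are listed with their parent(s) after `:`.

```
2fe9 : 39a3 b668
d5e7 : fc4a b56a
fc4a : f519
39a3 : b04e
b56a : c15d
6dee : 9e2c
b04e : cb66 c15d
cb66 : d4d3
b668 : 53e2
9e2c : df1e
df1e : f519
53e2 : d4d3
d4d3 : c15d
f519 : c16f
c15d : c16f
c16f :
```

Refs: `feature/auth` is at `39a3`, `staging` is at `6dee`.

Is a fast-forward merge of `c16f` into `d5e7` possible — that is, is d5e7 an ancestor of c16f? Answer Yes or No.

No

A fast-forward from d5e7 to c16f is possible iff d5e7 is an ancestor of c16f.
Ancestors of c16f: {c16f}.
d5e7 is not among them, so fast-forward is not possible.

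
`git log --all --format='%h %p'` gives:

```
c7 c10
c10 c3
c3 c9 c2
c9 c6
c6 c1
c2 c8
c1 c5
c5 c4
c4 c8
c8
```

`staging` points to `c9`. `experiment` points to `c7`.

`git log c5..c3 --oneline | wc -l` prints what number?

5

Reachable from c3: {c1, c2, c3, c4, c5, c6, c8, c9}.
Reachable from c5: {c4, c5, c8}.
In c3's history but not c5's: {c1, c2, c3, c6, c9} — 5 commits.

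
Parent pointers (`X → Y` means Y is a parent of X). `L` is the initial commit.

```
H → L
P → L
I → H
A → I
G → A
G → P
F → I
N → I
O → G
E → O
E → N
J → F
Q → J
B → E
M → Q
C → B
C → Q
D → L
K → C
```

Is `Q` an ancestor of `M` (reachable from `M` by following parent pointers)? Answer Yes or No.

Yes

Ancestors of M (commits reachable by following parents): {F, H, I, J, L, M, Q}.
Q is in that set, so it is an ancestor of M.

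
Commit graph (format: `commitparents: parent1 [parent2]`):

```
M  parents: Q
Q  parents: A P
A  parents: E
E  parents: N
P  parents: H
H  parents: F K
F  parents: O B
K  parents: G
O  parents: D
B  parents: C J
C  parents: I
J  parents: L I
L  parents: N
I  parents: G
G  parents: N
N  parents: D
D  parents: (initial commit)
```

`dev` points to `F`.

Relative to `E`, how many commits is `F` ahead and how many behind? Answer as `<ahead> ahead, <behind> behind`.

Reachable from F: {B, C, D, F, G, I, J, L, N, O}.
Reachable from E: {D, E, N}.
Only in F's history (ahead): {B, C, F, G, I, J, L, O} — 8.
Only in E's history (behind): {E} — 1.

8 ahead, 1 behind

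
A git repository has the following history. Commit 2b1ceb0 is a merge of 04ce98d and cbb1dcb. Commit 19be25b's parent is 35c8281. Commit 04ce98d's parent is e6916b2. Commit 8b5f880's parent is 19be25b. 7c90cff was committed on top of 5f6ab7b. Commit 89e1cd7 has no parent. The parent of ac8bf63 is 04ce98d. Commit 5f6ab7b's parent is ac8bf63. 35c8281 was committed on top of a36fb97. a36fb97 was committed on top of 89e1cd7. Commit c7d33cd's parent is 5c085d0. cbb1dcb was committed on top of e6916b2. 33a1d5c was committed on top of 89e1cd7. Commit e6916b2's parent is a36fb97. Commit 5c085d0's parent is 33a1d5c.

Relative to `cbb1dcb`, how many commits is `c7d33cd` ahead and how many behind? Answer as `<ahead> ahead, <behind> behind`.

3 ahead, 3 behind

Reachable from c7d33cd: {33a1d5c, 5c085d0, 89e1cd7, c7d33cd}.
Reachable from cbb1dcb: {89e1cd7, a36fb97, cbb1dcb, e6916b2}.
Only in c7d33cd's history (ahead): {33a1d5c, 5c085d0, c7d33cd} — 3.
Only in cbb1dcb's history (behind): {a36fb97, cbb1dcb, e6916b2} — 3.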